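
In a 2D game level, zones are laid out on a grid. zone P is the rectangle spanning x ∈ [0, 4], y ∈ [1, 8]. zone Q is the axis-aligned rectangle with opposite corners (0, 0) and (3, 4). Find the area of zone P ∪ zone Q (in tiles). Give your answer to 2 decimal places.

31.00

By inclusion–exclusion:
Individual areas: |zone P| = 28, |zone Q| = 12.
|zone P∩zone Q|: x∈[0,3], y∈[1,4] → 3·3 = 9.
|zone P ∪ zone Q| = 40 − 9 = 31.00.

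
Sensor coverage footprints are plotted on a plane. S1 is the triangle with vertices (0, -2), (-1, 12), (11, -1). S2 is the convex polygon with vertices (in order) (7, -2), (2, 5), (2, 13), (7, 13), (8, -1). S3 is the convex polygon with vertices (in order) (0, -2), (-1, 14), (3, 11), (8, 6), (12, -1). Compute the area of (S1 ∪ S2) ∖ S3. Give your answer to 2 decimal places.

|S1 ∪ S2| = 116.2674.
|(S1 ∪ S2) ∩ S3| = 96.0916.
|(S1 ∪ S2) ∖ S3| = 116.2674 − 96.0916 = 20.18.

20.18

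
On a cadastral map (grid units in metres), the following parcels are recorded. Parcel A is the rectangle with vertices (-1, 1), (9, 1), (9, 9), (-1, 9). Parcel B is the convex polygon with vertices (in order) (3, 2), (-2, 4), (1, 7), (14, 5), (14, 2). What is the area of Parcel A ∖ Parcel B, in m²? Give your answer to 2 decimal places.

40.12

|Parcel A| = 80, |Parcel A∩Parcel B| = 39.8769.
|Parcel A ∖ Parcel B| = |Parcel A| − |Parcel A∩Parcel B| = 80 − 39.8769 = 40.12.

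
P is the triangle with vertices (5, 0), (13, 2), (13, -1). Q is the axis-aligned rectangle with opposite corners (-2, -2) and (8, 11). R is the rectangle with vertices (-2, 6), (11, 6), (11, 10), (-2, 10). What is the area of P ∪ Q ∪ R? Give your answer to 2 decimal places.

By inclusion–exclusion:
Individual areas: |P| = 12, |Q| = 130, |R| = 52.
|P∩Q| = 1.6875.
|P∩R| = 0.
|Q∩R|: x∈[-2,8], y∈[6,10] → 10·4 = 40.
|P∩Q∩R| = 0.
|P ∪ Q ∪ R| = 194 − 41.6875 + 0 = 152.31.

152.31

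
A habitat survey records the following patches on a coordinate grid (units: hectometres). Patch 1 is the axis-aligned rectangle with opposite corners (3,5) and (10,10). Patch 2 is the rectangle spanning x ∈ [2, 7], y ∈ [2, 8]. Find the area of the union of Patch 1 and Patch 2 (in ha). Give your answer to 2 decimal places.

53.00

By inclusion–exclusion:
Individual areas: |Patch 1| = 35, |Patch 2| = 30.
|Patch 1∩Patch 2|: x∈[3,7], y∈[5,8] → 4·3 = 12.
|Patch 1 ∪ Patch 2| = 65 − 12 = 53.00.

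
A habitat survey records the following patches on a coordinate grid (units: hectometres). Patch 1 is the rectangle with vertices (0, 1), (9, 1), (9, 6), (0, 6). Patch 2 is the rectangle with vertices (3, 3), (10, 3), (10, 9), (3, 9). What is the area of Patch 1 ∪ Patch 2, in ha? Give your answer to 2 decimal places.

69.00

By inclusion–exclusion:
Individual areas: |Patch 1| = 45, |Patch 2| = 42.
|Patch 1∩Patch 2|: x∈[3,9], y∈[3,6] → 6·3 = 18.
|Patch 1 ∪ Patch 2| = 87 − 18 = 69.00.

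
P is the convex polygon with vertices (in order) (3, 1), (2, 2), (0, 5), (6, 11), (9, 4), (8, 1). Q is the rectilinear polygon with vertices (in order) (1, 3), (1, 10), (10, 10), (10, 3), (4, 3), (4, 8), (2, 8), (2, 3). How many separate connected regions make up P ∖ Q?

3

P ∖ Q splits into 3 disjoint pieces (area 22, area 1.25, area 0.7143).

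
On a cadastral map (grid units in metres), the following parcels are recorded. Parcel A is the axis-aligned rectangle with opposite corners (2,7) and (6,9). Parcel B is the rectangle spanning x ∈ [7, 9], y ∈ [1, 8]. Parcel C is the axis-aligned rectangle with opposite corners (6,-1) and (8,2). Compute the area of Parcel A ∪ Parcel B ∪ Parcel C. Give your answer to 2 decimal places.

By inclusion–exclusion:
Individual areas: |Parcel A| = 8, |Parcel B| = 14, |Parcel C| = 6.
|Parcel A∩Parcel B| = 0 (no overlap).
|Parcel A∩Parcel C| = 0 (no overlap).
|Parcel B∩Parcel C|: x∈[7,8], y∈[1,2] → 1·1 = 1.
|Parcel A∩Parcel B∩Parcel C| = 0.
|Parcel A ∪ Parcel B ∪ Parcel C| = 28 − 1 + 0 = 27.00.

27.00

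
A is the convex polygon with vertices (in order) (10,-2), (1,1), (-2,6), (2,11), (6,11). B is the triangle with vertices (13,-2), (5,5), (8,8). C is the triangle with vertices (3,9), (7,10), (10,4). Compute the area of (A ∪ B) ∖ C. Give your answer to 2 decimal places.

93.21

|A ∪ B| = 104.553.
|(A ∪ B) ∩ C| = 11.343.
|(A ∪ B) ∖ C| = 104.553 − 11.343 = 93.21.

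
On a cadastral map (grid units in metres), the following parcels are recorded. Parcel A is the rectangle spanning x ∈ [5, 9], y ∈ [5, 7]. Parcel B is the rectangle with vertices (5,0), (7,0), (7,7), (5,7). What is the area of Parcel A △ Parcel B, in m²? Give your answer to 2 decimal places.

|Parcel A∩Parcel B|: x∈[5,7], y∈[5,7] → 2·2 = 4.
|Parcel A △ Parcel B| = |Parcel A| + |Parcel B| − 2·|Parcel A∩Parcel B| = 8 + 14 − 8 = 14.00.

14.00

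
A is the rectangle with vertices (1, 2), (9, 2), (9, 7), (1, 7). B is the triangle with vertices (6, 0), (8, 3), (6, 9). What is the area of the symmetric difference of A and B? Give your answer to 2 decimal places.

|A| = 40, |B| = 9, |A∩B| = 7.
|A △ B| = |A| + |B| − 2·|A∩B| = 40 + 9 − 14 = 35.00.

35.00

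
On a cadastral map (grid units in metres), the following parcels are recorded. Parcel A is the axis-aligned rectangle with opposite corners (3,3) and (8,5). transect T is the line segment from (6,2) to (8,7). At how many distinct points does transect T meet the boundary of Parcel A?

2

The segment meets the boundary at (7.2,5), (6.4,3).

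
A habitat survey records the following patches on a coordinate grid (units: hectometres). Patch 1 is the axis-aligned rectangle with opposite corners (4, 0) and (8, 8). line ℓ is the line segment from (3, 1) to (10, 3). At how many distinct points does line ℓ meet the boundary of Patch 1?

The segment meets the boundary at (8,2.429), (4,1.286).

2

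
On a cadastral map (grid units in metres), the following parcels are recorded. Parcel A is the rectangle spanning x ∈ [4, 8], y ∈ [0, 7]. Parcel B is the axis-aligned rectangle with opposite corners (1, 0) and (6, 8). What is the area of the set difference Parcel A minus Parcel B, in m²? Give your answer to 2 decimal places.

14.00

|Parcel A∩Parcel B|: x∈[4,6], y∈[0,7] → 2·7 = 14.
|Parcel A| = 28.
|Parcel A ∖ Parcel B| = |Parcel A| − |Parcel A∩Parcel B| = 28 − 14 = 14.00.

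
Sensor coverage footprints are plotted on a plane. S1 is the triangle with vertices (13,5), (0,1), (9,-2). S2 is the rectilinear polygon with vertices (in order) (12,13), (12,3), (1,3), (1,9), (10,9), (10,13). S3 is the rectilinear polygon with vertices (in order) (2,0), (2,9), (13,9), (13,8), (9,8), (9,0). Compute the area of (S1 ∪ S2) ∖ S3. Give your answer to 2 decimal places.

|S1 ∪ S2| = 106.864.
|(S1 ∪ S2) ∩ S3| = 62.7179.
|(S1 ∪ S2) ∖ S3| = 106.864 − 62.7179 = 44.15.

44.15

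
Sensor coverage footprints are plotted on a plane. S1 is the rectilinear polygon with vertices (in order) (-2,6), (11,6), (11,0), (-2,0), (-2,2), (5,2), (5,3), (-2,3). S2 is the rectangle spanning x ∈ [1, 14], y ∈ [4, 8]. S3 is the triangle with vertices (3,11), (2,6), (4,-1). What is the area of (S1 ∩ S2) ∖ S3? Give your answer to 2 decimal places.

17.57

|S1 ∩ S2| = 20.
|(S1 ∩ S2) ∩ S3| = 2.4286.
|(S1 ∩ S2) ∖ S3| = 20 − 2.4286 = 17.57.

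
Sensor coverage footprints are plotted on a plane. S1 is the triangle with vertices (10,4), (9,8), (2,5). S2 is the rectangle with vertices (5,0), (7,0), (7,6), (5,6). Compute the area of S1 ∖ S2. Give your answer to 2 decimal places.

12.50

|S1| = 15.5, |S1∩S2| = 3.
|S1 ∖ S2| = |S1| − |S1∩S2| = 15.5 − 3 = 12.50.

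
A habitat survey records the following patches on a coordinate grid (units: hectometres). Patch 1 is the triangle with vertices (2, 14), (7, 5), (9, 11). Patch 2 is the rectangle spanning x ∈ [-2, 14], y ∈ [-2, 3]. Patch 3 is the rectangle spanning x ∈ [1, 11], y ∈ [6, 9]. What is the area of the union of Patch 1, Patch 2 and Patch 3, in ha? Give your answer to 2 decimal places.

By inclusion–exclusion:
Individual areas: |Patch 1| = 24, |Patch 2| = 80, |Patch 3| = 30.
|Patch 1∩Patch 2| = 0.
|Patch 1∩Patch 3| = 6.6667.
|Patch 2∩Patch 3| = 0 (no overlap).
|Patch 1∩Patch 2∩Patch 3| = 0.
|Patch 1 ∪ Patch 2 ∪ Patch 3| = 134 − 6.6667 + 0 = 127.33.

127.33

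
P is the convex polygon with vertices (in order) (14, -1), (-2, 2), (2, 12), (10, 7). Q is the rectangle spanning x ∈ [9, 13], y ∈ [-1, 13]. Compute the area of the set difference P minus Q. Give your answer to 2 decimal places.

86.94

|P| = 108, |P∩Q| = 21.0625.
|P ∖ Q| = |P| − |P∩Q| = 108 − 21.0625 = 86.94.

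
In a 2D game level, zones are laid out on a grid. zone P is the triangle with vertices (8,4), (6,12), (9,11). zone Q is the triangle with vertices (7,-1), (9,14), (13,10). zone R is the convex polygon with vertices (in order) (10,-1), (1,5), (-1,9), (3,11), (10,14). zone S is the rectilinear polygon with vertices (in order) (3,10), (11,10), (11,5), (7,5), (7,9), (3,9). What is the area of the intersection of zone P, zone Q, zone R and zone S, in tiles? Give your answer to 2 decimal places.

1.83

The intersection is the polygon with vertices (8.143,5), (7.8,5), (8.467,10), (8.857,10).
By the shoelace formula its area is 1.83.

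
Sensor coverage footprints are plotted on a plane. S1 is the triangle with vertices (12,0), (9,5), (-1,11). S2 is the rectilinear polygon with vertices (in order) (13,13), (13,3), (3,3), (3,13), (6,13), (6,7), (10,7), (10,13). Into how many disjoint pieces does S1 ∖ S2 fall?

S1 ∖ S2 splits into 2 disjoint pieces (area 2.6182, area 1.9692).

2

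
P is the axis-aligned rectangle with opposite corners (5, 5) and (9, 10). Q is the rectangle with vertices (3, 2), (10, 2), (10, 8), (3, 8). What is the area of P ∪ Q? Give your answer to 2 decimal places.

50.00

By inclusion–exclusion:
Individual areas: |P| = 20, |Q| = 42.
|P∩Q|: x∈[5,9], y∈[5,8] → 4·3 = 12.
|P ∪ Q| = 62 − 12 = 50.00.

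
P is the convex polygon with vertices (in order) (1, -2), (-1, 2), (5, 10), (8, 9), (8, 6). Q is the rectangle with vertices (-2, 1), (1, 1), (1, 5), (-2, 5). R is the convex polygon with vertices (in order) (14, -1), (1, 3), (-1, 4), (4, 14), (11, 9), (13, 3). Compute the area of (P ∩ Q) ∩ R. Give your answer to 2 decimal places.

The region (P ∩ Q) ∩ R is the polygon with vertices (1,4.667), (1,3), (0.091,3.454).
By the shoelace formula its area is 0.76.

0.76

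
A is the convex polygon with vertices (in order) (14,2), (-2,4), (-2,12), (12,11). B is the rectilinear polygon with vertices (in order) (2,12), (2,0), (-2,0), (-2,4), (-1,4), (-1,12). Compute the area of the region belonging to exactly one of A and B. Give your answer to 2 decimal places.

|A| = 126, |B| = 40, |A∩B| = 24.4643.
|A △ B| = |A| + |B| − 2·|A∩B| = 126 + 40 − 48.9286 = 117.07.

117.07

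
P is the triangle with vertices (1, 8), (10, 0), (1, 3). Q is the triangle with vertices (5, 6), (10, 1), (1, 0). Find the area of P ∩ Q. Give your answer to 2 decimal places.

The intersection is the polygon with vertices (9,0.889), (7.75,0.75), (2.636,2.454), (4.349,5.023).
By the shoelace formula its area is 10.93.

10.93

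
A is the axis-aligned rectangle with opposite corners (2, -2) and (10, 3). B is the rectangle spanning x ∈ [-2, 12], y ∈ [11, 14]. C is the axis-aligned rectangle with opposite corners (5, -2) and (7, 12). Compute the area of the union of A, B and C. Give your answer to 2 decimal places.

By inclusion–exclusion:
Individual areas: |A| = 40, |B| = 42, |C| = 28.
|A∩B| = 0 (no overlap).
|A∩C|: x∈[5,7], y∈[-2,3] → 2·5 = 10.
|B∩C|: x∈[5,7], y∈[11,12] → 2·1 = 2.
|A∩B∩C| = 0.
|A ∪ B ∪ C| = 110 − 12 + 0 = 98.00.

98.00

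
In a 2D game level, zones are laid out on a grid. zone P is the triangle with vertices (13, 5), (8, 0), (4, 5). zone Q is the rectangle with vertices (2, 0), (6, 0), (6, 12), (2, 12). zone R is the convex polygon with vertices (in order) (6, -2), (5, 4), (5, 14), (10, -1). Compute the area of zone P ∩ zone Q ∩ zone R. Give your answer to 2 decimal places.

1.87

The intersection is the polygon with vertices (6,5), (6,2.5), (5.053,3.684), (5,4), (5,5).
By the shoelace formula its area is 1.87.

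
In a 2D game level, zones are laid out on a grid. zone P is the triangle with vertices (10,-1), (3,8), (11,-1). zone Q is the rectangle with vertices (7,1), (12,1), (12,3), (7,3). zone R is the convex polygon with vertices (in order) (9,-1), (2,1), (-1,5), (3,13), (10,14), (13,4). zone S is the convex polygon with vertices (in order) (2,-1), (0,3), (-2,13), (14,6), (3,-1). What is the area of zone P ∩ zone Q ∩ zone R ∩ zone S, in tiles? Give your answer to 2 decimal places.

0.53

The intersection is the polygon with vertices (7.444,3), (8.11,2.252), (7.682,1.98), (7,2.857), (7,3).
By the shoelace formula its area is 0.53.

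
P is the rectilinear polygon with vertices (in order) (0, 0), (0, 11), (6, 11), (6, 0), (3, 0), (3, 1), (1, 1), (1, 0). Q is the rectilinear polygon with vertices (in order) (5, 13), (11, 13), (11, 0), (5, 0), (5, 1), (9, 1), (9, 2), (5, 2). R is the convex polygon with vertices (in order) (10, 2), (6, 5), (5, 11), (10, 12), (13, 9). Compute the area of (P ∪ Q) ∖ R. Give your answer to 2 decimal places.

84.17

|P ∪ Q| = 128.
|(P ∪ Q) ∩ R| = 43.8333.
|(P ∪ Q) ∖ R| = 128 − 43.8333 = 84.17.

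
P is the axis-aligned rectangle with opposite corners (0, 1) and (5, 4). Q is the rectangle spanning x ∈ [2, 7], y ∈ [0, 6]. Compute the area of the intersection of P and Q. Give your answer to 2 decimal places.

9.00

|P∩Q|: x∈[2,5], y∈[1,4] → 3·3 = 9.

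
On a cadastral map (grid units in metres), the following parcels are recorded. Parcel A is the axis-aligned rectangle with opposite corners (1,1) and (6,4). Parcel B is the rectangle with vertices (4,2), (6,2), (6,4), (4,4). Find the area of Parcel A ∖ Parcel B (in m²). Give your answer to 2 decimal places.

11.00

|Parcel A∩Parcel B|: x∈[4,6], y∈[2,4] → 2·2 = 4.
|Parcel A| = 15.
|Parcel A ∖ Parcel B| = |Parcel A| − |Parcel A∩Parcel B| = 15 − 4 = 11.00.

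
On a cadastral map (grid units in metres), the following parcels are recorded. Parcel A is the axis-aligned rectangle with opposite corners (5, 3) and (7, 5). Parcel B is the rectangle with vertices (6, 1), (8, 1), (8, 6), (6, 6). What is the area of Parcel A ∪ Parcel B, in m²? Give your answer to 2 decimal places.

12.00

By inclusion–exclusion:
Individual areas: |Parcel A| = 4, |Parcel B| = 10.
|Parcel A∩Parcel B|: x∈[6,7], y∈[3,5] → 1·2 = 2.
|Parcel A ∪ Parcel B| = 14 − 2 = 12.00.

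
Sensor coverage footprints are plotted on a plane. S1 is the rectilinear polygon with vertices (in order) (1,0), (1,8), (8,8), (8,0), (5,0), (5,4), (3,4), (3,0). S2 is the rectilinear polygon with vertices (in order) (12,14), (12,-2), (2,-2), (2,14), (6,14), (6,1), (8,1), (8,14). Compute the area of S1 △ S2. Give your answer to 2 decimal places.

|S1| = 48, |S2| = 134, |S1∩S2| = 26.
|S1 △ S2| = |S1| + |S2| − 2·|S1∩S2| = 48 + 134 − 52 = 130.00.

130.00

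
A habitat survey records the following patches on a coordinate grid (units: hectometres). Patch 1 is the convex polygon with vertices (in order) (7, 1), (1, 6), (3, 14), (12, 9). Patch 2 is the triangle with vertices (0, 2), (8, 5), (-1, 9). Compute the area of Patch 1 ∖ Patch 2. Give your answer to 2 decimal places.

63.36

|Patch 1| = 77.5, |Patch 1∩Patch 2| = 14.1375.
|Patch 1 ∖ Patch 2| = |Patch 1| − |Patch 1∩Patch 2| = 77.5 − 14.1375 = 63.36.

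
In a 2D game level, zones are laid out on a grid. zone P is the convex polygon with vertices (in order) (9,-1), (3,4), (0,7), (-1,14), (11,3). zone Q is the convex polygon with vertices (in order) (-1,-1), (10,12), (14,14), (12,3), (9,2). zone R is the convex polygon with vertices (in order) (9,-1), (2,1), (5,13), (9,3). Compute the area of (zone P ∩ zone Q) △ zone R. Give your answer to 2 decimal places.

36.11

|zone P ∩ zone Q| = 25.2832.
|(zone P ∩ zone Q) ∩ zone R| = 21.0885.
|(zone P ∩ zone Q) △ zone R| = 25.2832 + 53 − 42.177 = 36.11.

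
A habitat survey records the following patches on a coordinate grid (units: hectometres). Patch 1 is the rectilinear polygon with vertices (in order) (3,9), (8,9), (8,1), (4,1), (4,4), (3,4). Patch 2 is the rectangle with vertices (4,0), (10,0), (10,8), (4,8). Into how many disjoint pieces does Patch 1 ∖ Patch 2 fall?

Patch 1 ∖ Patch 2 is a single connected region.

1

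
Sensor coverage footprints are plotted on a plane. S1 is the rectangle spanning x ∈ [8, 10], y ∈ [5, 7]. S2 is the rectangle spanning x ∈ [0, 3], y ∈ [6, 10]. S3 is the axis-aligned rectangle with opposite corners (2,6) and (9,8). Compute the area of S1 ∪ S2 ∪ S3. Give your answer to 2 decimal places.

By inclusion–exclusion:
Individual areas: |S1| = 4, |S2| = 12, |S3| = 14.
|S1∩S2| = 0 (no overlap).
|S1∩S3|: x∈[8,9], y∈[6,7] → 1·1 = 1.
|S2∩S3|: x∈[2,3], y∈[6,8] → 1·2 = 2.
|S1∩S2∩S3| = 0.
|S1 ∪ S2 ∪ S3| = 30 − 3 + 0 = 27.00.

27.00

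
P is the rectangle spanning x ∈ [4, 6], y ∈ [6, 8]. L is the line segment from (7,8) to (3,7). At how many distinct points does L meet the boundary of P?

The segment meets the boundary at (4,7.25), (6,7.75).

2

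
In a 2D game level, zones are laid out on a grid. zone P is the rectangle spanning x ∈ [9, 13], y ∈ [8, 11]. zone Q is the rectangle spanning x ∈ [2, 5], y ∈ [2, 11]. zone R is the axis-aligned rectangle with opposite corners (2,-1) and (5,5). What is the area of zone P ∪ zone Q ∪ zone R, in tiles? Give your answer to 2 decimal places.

By inclusion–exclusion:
Individual areas: |zone P| = 12, |zone Q| = 27, |zone R| = 18.
|zone P∩zone Q| = 0 (no overlap).
|zone P∩zone R| = 0 (no overlap).
|zone Q∩zone R|: x∈[2,5], y∈[2,5] → 3·3 = 9.
|zone P∩zone Q∩zone R| = 0.
|zone P ∪ zone Q ∪ zone R| = 57 − 9 + 0 = 48.00.

48.00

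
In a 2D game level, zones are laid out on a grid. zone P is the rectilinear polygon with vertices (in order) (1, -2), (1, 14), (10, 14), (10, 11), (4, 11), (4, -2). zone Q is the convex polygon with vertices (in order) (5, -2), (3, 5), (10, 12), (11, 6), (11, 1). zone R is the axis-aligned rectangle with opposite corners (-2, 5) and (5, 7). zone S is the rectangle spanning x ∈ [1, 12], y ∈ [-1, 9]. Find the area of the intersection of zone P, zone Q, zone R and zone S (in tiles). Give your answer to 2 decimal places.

The intersection is the polygon with vertices (4,5), (3,5), (4,6).
By the shoelace formula its area is 0.50.

0.50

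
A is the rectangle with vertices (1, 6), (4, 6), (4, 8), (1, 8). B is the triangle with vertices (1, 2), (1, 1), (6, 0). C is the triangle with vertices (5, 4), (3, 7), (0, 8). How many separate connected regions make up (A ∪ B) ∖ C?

(A ∪ B) ∖ C splits into 3 disjoint pieces (area 3, area 0.9, area 2.5).

3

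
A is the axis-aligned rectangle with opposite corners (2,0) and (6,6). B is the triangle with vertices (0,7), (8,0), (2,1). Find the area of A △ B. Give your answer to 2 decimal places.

|A| = 24, |B| = 17, |A∩B| = 11.3333.
|A △ B| = |A| + |B| − 2·|A∩B| = 24 + 17 − 22.6667 = 18.33.

18.33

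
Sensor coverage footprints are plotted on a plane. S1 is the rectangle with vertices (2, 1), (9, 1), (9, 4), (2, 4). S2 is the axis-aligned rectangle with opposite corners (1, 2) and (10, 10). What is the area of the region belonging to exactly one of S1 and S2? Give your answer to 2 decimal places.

65.00

|S1∩S2|: x∈[2,9], y∈[2,4] → 7·2 = 14.
|S1 △ S2| = |S1| + |S2| − 2·|S1∩S2| = 21 + 72 − 28 = 65.00.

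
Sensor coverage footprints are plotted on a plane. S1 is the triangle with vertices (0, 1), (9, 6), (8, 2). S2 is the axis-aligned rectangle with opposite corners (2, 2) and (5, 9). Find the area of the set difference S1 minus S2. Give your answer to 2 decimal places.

12.67

|S1| = 15.5, |S1∩S2| = 2.8333.
|S1 ∖ S2| = |S1| − |S1∩S2| = 15.5 − 2.8333 = 12.67.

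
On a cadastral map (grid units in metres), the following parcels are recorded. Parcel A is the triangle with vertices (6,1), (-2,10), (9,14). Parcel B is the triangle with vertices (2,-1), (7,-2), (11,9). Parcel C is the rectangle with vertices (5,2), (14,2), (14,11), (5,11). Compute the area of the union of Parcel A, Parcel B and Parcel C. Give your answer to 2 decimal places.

By inclusion–exclusion:
Individual areas: |Parcel A| = 65.5, |Parcel B| = 29.5, |Parcel C| = 81.
|Parcel A∩Parcel B| = 2.2633.
|Parcel A∩Parcel C| = 20.4161.
|Parcel B∩Parcel C| = 13.0909.
|Parcel A∩Parcel B∩Parcel C| = 1.6938.
|Parcel A ∪ Parcel B ∪ Parcel C| = 176 − 35.7703 + 1.6938 = 141.92.

141.92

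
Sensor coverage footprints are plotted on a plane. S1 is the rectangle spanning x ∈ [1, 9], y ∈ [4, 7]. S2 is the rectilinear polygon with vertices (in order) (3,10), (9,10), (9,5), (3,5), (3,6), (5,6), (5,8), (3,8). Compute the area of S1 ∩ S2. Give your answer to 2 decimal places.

10.00

The intersection is the polygon with vertices (9,5), (3,5), (3,6), (5,6), (5,7), (9,7).
By the shoelace formula its area is 10.00.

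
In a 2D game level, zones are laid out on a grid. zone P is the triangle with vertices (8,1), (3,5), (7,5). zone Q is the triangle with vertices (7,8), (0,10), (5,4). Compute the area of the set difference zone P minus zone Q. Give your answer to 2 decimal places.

|zone P| = 8, |zone P∩zone Q| = 0.6667.
|zone P ∖ zone Q| = |zone P| − |zone P∩zone Q| = 8 − 0.6667 = 7.33.

7.33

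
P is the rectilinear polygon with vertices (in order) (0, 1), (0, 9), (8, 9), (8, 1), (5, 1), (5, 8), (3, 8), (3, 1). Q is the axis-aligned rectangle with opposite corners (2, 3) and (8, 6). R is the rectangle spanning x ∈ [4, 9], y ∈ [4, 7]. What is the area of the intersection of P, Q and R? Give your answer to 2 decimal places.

The intersection is the polygon with vertices (5,6), (8,6), (8,4), (5,4).
By the shoelace formula its area is 6.00.

6.00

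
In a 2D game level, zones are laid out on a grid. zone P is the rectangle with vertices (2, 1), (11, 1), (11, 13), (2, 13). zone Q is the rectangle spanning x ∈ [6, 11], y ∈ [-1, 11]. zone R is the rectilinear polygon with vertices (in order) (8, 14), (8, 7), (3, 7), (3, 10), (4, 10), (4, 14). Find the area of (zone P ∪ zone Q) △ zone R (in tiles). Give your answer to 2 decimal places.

95.00

|zone P ∪ zone Q| = 118.
|(zone P ∪ zone Q) ∩ zone R| = 27.
|(zone P ∪ zone Q) △ zone R| = 118 + 31 − 54 = 95.00.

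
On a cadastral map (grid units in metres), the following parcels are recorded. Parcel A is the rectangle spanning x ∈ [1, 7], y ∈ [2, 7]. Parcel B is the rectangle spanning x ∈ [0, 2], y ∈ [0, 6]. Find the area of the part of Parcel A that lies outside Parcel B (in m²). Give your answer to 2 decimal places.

26.00

|Parcel A∩Parcel B|: x∈[1,2], y∈[2,6] → 1·4 = 4.
|Parcel A| = 30.
|Parcel A ∖ Parcel B| = |Parcel A| − |Parcel A∩Parcel B| = 30 − 4 = 26.00.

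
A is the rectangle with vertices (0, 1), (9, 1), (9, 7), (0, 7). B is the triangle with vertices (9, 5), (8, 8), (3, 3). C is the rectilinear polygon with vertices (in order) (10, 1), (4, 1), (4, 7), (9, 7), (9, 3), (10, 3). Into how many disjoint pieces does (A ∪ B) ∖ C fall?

2

(A ∪ B) ∖ C splits into 2 disjoint pieces (area 24, area 0.6667).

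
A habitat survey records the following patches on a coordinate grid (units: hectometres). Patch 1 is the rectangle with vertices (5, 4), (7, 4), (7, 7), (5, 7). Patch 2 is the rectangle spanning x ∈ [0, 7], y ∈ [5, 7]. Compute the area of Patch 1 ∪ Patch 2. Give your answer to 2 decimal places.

16.00

By inclusion–exclusion:
Individual areas: |Patch 1| = 6, |Patch 2| = 14.
|Patch 1∩Patch 2|: x∈[5,7], y∈[5,7] → 2·2 = 4.
|Patch 1 ∪ Patch 2| = 20 − 4 = 16.00.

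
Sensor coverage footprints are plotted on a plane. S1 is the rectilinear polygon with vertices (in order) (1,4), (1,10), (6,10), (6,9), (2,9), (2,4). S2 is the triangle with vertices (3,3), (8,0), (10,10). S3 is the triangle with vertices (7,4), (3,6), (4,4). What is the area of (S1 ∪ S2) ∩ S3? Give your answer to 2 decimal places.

1.50

The region (S1 ∪ S2) ∩ S3 is the polygon with vertices (5,5), (7,4), (4,4).
By the shoelace formula its area is 1.50.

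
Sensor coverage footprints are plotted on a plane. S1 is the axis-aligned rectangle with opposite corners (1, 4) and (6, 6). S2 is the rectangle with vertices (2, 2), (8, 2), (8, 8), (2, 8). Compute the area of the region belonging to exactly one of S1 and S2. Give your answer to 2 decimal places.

30.00

|S1∩S2|: x∈[2,6], y∈[4,6] → 4·2 = 8.
|S1 △ S2| = |S1| + |S2| − 2·|S1∩S2| = 10 + 36 − 16 = 30.00.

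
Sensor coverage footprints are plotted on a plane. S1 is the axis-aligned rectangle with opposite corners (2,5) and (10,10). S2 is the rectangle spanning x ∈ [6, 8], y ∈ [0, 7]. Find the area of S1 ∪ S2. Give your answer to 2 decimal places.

50.00

By inclusion–exclusion:
Individual areas: |S1| = 40, |S2| = 14.
|S1∩S2|: x∈[6,8], y∈[5,7] → 2·2 = 4.
|S1 ∪ S2| = 54 − 4 = 50.00.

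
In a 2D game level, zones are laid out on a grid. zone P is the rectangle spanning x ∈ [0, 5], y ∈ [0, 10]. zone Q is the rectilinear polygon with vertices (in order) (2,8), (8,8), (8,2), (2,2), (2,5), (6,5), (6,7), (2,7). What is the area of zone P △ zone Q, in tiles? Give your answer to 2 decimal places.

54.00

|zone P| = 50, |zone Q| = 28, |zone P∩zone Q| = 12.
|zone P △ zone Q| = |zone P| + |zone Q| − 2·|zone P∩zone Q| = 50 + 28 − 24 = 54.00.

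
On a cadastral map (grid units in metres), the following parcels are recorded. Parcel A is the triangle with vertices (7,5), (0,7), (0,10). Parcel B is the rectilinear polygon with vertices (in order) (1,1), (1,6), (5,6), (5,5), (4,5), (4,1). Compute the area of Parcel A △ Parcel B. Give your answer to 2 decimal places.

|Parcel A| = 10.5, |Parcel B| = 16, |Parcel A∩Parcel B| = 0.3214.
|Parcel A △ Parcel B| = |Parcel A| + |Parcel B| − 2·|Parcel A∩Parcel B| = 10.5 + 16 − 0.6429 = 25.86.

25.86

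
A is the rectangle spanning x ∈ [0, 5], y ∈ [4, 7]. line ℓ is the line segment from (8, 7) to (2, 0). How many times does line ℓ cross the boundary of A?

0

The segment lies entirely outside A and never meets its boundary.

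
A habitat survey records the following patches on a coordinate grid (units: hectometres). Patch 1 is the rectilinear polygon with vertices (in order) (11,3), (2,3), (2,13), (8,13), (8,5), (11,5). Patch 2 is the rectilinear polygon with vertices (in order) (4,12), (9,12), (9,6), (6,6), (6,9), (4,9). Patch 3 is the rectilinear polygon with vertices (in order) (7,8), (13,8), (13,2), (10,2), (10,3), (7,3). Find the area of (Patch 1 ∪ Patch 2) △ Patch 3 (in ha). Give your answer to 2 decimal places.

79.00

|Patch 1 ∪ Patch 2| = 72.
|(Patch 1 ∪ Patch 2) ∩ Patch 3| = 13.
|(Patch 1 ∪ Patch 2) △ Patch 3| = 72 + 33 − 26 = 79.00.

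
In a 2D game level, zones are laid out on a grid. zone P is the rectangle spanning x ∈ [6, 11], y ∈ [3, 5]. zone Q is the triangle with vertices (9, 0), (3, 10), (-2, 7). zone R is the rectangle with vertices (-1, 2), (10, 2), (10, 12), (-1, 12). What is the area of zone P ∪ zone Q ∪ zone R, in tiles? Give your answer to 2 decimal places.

By inclusion–exclusion:
Individual areas: |zone P| = 10, |zone Q| = 34, |zone R| = 110.
|zone P∩zone Q| = 1.2.
|zone P∩zone R|: x∈[6,10], y∈[3,5] → 4·2 = 8.
|zone Q∩zone R| = 31.439.
|zone P∩zone Q∩zone R| = 1.2.
|zone P ∪ zone Q ∪ zone R| = 154 − 40.639 + 1.2 = 114.56.

114.56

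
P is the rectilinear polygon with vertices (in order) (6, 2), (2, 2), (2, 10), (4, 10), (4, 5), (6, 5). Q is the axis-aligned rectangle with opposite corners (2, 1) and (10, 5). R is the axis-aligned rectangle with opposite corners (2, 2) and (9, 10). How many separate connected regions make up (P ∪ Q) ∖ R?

1

(P ∪ Q) ∖ R is a single connected region.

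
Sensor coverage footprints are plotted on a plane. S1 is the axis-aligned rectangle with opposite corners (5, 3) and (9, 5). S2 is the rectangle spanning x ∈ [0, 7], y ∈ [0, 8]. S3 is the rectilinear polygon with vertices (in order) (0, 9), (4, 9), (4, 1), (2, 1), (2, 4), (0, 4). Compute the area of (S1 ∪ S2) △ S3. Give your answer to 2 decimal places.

|S1 ∪ S2| = 60.
|(S1 ∪ S2) ∩ S3| = 22.
|(S1 ∪ S2) △ S3| = 60 + 26 − 44 = 42.00.

42.00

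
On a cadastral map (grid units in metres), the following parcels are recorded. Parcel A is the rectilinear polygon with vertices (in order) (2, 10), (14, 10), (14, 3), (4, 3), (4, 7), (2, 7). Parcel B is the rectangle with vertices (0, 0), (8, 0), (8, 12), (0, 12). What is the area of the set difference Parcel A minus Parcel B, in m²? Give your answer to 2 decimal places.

42.00

|Parcel A| = 76, |Parcel A∩Parcel B| = 34.
|Parcel A ∖ Parcel B| = |Parcel A| − |Parcel A∩Parcel B| = 76 − 34 = 42.00.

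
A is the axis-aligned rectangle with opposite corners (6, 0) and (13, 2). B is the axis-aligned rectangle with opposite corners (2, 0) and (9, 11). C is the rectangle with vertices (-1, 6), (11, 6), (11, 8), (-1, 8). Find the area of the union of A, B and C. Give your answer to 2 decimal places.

By inclusion–exclusion:
Individual areas: |A| = 14, |B| = 77, |C| = 24.
|A∩B|: x∈[6,9], y∈[0,2] → 3·2 = 6.
|A∩C| = 0 (no overlap).
|B∩C|: x∈[2,9], y∈[6,8] → 7·2 = 14.
|A∩B∩C| = 0.
|A ∪ B ∪ C| = 115 − 20 + 0 = 95.00.

95.00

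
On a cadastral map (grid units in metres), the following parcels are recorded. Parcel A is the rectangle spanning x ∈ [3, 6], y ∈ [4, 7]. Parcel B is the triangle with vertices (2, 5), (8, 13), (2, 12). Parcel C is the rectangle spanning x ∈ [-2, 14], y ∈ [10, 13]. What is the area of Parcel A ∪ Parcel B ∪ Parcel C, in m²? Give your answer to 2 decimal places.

66.21

By inclusion–exclusion:
Individual areas: |Parcel A| = 9, |Parcel B| = 21, |Parcel C| = 48.
|Parcel A∩Parcel B| = 0.1667.
|Parcel A∩Parcel C| = 0 (no overlap).
|Parcel B∩Parcel C| = 11.625.
|Parcel A∩Parcel B∩Parcel C| = 0.
|Parcel A ∪ Parcel B ∪ Parcel C| = 78 − 11.7917 + 0 = 66.21.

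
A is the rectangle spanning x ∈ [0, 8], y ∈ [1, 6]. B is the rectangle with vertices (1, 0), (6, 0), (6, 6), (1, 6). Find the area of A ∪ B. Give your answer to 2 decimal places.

By inclusion–exclusion:
Individual areas: |A| = 40, |B| = 30.
|A∩B|: x∈[1,6], y∈[1,6] → 5·5 = 25.
|A ∪ B| = 70 − 25 = 45.00.

45.00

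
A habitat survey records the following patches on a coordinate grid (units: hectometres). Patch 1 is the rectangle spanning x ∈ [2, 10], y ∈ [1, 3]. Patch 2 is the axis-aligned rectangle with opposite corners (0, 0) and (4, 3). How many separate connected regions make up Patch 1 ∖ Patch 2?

1

Patch 1 ∖ Patch 2 is a single connected region.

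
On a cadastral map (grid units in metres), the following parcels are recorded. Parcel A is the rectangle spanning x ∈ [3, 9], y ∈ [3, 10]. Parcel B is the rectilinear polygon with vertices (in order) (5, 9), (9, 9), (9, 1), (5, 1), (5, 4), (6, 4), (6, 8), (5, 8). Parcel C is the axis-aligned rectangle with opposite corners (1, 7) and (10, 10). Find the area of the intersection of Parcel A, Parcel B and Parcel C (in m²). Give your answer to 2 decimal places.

The intersection is the polygon with vertices (6,8), (5,8), (5,9), (9,9), (9,7), (6,7).
By the shoelace formula its area is 7.00.

7.00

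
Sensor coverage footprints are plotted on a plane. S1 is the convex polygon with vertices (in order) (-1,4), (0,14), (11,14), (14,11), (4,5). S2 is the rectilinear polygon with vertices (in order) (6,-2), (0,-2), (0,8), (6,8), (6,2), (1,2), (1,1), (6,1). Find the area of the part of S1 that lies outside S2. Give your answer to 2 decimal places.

|S1| = 98, |S1∩S2| = 18.4.
|S1 ∖ S2| = |S1| − |S1∩S2| = 98 − 18.4 = 79.60.

79.60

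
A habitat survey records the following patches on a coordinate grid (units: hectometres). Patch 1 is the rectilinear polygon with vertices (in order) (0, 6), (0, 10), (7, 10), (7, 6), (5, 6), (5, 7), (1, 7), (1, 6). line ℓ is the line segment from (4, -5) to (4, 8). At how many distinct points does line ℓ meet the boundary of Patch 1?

The segment meets the boundary at (4,7).

1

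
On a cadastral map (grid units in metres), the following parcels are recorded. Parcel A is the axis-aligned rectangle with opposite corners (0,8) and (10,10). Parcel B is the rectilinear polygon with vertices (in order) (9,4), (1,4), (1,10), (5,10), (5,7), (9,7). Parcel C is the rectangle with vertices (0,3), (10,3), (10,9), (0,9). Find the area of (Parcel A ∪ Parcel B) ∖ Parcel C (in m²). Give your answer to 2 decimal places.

|Parcel A ∪ Parcel B| = 48.
|(Parcel A ∪ Parcel B) ∩ Parcel C| = 38.
|(Parcel A ∪ Parcel B) ∖ Parcel C| = 48 − 38 = 10.00.

10.00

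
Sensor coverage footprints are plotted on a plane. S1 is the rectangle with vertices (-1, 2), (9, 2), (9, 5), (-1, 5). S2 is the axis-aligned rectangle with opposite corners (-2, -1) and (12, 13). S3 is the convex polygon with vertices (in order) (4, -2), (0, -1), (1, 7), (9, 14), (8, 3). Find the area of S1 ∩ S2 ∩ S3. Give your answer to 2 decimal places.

22.09

The intersection is the polygon with vertices (8.182,5), (8,3), (7.2,2), (0.375,2), (0.75,5).
By the shoelace formula its area is 22.09.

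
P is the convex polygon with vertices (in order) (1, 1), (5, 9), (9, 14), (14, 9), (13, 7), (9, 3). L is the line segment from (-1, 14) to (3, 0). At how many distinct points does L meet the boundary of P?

The segment meets the boundary at (2.6,1.4), (2.091,3.182).

2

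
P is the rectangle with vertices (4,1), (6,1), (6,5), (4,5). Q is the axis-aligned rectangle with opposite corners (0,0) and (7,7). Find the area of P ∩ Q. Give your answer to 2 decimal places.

|P∩Q|: x∈[4,6], y∈[1,5] → 2·4 = 8.

8.00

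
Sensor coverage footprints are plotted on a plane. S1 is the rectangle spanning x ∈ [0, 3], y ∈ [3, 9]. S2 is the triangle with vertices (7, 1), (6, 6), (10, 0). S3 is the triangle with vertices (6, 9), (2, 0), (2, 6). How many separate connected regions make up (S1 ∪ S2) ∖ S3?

2

(S1 ∪ S2) ∖ S3 splits into 2 disjoint pieces (area 14.625, area 7).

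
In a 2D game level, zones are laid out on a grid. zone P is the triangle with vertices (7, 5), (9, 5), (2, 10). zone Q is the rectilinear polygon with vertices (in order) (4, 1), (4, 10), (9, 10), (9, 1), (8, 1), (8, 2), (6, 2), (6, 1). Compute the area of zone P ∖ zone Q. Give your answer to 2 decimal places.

0.57

|zone P| = 5, |zone P∩zone Q| = 4.4286.
|zone P ∖ zone Q| = |zone P| − |zone P∩zone Q| = 5 − 4.4286 = 0.57.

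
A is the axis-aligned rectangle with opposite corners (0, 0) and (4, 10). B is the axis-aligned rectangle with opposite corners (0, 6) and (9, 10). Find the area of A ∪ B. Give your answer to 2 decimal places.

By inclusion–exclusion:
Individual areas: |A| = 40, |B| = 36.
|A∩B|: x∈[0,4], y∈[6,10] → 4·4 = 16.
|A ∪ B| = 76 − 16 = 60.00.

60.00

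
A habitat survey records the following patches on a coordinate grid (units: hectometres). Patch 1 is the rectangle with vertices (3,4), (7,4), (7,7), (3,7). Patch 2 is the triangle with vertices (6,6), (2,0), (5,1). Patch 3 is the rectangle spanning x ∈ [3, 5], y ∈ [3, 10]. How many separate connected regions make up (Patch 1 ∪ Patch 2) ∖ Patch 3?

(Patch 1 ∪ Patch 2) ∖ Patch 3 is a single connected region.

1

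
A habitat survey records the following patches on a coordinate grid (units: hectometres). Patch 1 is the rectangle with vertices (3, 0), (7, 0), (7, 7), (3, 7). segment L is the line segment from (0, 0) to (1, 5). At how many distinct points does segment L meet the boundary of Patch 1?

The segment lies entirely outside Patch 1 and never meets its boundary.

0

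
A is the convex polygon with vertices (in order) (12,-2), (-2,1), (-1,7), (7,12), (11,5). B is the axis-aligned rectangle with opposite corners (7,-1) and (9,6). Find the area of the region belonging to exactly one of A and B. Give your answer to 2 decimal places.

|A| = 122.5, |B| = 14, |A∩B| = 13.9881.
|A △ B| = |A| + |B| − 2·|A∩B| = 122.5 + 14 − 27.9762 = 108.52.

108.52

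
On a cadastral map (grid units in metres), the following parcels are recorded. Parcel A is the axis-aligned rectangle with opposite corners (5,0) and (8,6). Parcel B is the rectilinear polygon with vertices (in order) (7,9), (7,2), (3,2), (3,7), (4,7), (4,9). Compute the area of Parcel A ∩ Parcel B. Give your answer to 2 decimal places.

The intersection is the polygon with vertices (5,6), (7,6), (7,2), (5,2).
By the shoelace formula its area is 8.00.

8.00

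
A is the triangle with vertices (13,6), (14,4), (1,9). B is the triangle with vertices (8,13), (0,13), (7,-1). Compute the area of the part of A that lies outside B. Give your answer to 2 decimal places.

7.69

|A| = 10.5, |A∩B| = 2.8062.
|A ∖ B| = |A| − |A∩B| = 10.5 − 2.8062 = 7.69.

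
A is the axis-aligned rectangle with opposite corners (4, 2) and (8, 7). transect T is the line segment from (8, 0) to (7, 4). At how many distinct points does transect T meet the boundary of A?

The segment meets the boundary at (7.5,2).

1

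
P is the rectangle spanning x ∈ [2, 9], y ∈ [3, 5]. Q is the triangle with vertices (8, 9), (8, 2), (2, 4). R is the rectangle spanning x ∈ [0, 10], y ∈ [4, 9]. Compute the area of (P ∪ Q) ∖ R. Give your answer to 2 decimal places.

|P ∪ Q| = 25.1.
|(P ∪ Q) ∩ R| = 16.6.
|(P ∪ Q) ∖ R| = 25.1 − 16.6 = 8.50.

8.50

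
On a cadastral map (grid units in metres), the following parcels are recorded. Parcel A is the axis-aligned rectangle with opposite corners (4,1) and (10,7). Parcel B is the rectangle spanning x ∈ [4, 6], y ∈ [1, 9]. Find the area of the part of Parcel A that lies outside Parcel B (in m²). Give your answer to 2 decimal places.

|Parcel A∩Parcel B|: x∈[4,6], y∈[1,7] → 2·6 = 12.
|Parcel A| = 36.
|Parcel A ∖ Parcel B| = |Parcel A| − |Parcel A∩Parcel B| = 36 − 12 = 24.00.

24.00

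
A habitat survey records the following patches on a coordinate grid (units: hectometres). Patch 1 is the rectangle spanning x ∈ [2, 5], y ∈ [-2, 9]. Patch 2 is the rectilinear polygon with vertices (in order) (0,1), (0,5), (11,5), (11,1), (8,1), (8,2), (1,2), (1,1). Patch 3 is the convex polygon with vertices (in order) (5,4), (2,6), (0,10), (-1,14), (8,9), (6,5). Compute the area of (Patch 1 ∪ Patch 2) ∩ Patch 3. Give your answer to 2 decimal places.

12.50

The region (Patch 1 ∪ Patch 2) ∩ Patch 3 is the polygon with vertices (2,9), (5,9), (5,5), (6,5), (5,4), (2,6).
By the shoelace formula its area is 12.50.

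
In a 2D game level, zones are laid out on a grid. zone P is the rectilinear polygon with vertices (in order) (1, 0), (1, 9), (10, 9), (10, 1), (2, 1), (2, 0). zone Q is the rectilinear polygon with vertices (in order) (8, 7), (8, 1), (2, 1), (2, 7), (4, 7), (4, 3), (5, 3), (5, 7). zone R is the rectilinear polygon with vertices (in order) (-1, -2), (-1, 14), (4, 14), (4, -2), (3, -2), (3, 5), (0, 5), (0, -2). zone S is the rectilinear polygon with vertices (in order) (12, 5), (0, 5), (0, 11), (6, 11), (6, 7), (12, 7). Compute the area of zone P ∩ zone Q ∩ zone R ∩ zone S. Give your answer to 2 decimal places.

4.00

The intersection is the polygon with vertices (4,7), (4,5), (3,5), (2,5), (2,7).
By the shoelace formula its area is 4.00.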